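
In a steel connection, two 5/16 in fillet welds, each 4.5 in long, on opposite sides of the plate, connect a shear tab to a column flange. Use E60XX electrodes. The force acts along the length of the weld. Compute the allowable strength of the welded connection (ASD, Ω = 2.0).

R_n/Ω ≈ 35.8 kip

E60XX → F_EXX = 60 ksi.
Effective throat t_e = 0.707 × 0.3125 = 0.2209 in.
Total length L = 9 in; A_we = 0.2209 × 9 = 1.988 in².
F_nw = 0.6 F_EXX = 0.6 × 60 = 36 ksi.
R_n = 36 × 1.988 = 71.58 kip; R_n/Ω = 71.58/2.0 = 35.79 kip.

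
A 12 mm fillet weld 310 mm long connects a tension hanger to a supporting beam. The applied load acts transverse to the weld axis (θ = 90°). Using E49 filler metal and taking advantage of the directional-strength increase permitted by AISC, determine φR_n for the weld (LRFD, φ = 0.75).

E49XX → F_EXX = 490 MPa.
t_e = 0.707 × 12 = 8.484 mm; A_we = 8.484 × 310 = 2630 mm².
Directional factor: 1.0 + 0.5 sin^1.5(90°) = 1.5.
F_nw = 0.6 × 490 × 1.5 = 441 MPa.
φR_n = 0.75 × 441 × 2630 × 10⁻³ = 869.9 kN.

φR_n ≈ 870 kN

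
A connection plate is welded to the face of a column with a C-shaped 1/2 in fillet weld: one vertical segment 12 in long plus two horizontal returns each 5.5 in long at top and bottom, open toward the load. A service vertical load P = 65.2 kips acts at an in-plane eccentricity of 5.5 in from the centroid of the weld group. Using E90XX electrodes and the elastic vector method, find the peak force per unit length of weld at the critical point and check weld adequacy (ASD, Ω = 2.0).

E90XX → F_EXX = 90 ksi.
Total weld length L_w = 23 in. Treat welds as unit-width lines.
Centroid: x̄ = 2×5.5×2.75 / 23 = 1.315 in from the vertical weld.
Polar moment about centroid: J = I_x + I_y = [12³/12 + 2×5.5×6²] + [12×1.315² + 2(5.5³/12 + 5.5×1.435²)] = 611.1 in³.
Direct shear f_v = P/L_w = 65.2 / 23 = 2.835 kip/in (vertical).
Torsion M = P·e = 65.2 × 5.5 = 358.6 kip·in.
Critical point at (x, y) = (4.185, 6) from centroid. f_tx = M·y/J = 3.521 kip/in; f_ty = M·x/J = 2.456 kip/in.
Resultant f_max = √[f_tx² + (f_v + f_ty)²] = √[3.521² + (2.835 + 2.456)²] = 6.355 kip/in.
Capacity per unit length: r_n/Ω = (1/2.0) × 0.6 × 90 × (0.707 × 0.5) = 9.544 kip/in.
6.355 ≤ 9.544 → adequate.

f_max ≈ 6.35 kip/in; adequate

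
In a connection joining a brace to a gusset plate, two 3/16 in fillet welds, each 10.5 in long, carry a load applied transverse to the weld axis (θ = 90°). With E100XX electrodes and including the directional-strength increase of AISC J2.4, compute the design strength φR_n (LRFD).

E100XX → F_EXX = 100 ksi.
t_e = 0.707 × 0.1875 = 0.1326 in; A_we = 0.1326 × 21 = 2.784 in².
Directional factor: 1.0 + 0.5 sin^1.5(90°) = 1.5.
F_nw = 0.6 × 100 × 1.5 = 90 ksi.
φR_n = 0.75 × 90 × 2.784 = 187.9 kip.

φR_n ≈ 188 kip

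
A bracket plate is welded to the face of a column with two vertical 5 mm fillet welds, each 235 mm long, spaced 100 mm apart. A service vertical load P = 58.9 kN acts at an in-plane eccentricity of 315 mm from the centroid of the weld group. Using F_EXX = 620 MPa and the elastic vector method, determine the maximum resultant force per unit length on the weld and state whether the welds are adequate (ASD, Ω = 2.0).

Total weld length L_w = 470 mm. Treat welds as unit-width lines.
Polar moment about centroid: J = 2[d³/12 + d(b/2)²] = 2[235³/12 + 235×50²] = 3338000 mm³.
Direct shear f_v = P/L_w = 58.9×10³ / 470 = 125.3 N/mm (vertical).
Torsion M = P·e = 58.9×10³ × 315 = 18554000 N·mm.
Critical point at (x, y) = (50, 117.5) from centroid. f_tx = M·y/J = 653.1 N/mm; f_ty = M·x/J = 277.9 N/mm.
Resultant f_max = √[f_tx² + (f_v + f_ty)²] = √[653.1² + (125.3 + 277.9)²] = 767.6 N/mm.
Capacity per unit length: r_n/Ω = (1/2.0) × 0.6 × 620 × (0.707 × 5) = 657.5 N/mm.
767.6 > 657.5 → NOT adequate.

f_max ≈ 768 N/mm; NOT adequate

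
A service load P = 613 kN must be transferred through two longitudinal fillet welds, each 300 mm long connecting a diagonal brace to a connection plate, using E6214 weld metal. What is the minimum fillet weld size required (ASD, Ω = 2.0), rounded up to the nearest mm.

w = 8 mm

E62XX → F_EXX = 620 MPa.
Total weld length L = 600 mm.
Required throat t_e = P × Ω / (0.6 F_EXX × L) = 613 × 2.0 / (0.6 × 620 × 600 × 10⁻³) = 5.493 mm.
Required leg w = t_e / 0.707 = 7.769 mm → use 8 mm.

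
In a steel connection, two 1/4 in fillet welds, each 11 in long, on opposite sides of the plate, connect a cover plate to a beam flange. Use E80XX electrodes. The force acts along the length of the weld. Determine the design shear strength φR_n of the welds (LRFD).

E80XX → F_EXX = 80 ksi.
Effective throat t_e = 0.707 × 0.25 = 0.1767 in.
Total length L = 22 in; A_we = 0.1767 × 22 = 3.888 in².
F_nw = 0.6 F_EXX = 0.6 × 80 = 48 ksi.
φR_n = 0.75 × 48 × 3.888 = 140 kip.

φR_n ≈ 140 kip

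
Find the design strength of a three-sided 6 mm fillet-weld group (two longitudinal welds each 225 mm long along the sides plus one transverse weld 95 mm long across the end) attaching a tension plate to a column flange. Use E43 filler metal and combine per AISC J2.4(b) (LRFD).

E43XX → F_EXX = 430 MPa.
t_e = 0.707 × 6 = 4.242 mm.
R_nwl = 0.6 × 430 × 4.242 × 450 × 10⁻³ = 492.5 kN (longitudinal, 2 welds).
R_nwt = 0.6 × 430 × 4.242 × 95 × 10⁻³ = 104 kN (transverse, base value).
(i) R_nwl + R_nwt = 596.5 kN; (ii) 0.85 R_nwl + 1.5 R_nwt = 574.6 kN.
R_n = max = 596.5 kN [governs: (i)]; φR_n = 447.4 kN.

φR_n ≈ 447 kN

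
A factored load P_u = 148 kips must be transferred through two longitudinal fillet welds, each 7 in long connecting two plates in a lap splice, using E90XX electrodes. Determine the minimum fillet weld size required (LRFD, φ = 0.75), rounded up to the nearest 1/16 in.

E90XX → F_EXX = 90 ksi.
Total weld length L = 14 in.
Required throat t_e = P_u / (φ × 0.6 F_EXX × L) = 148 / (0.75 × 0.6 × 90 × 14) = 0.261 in.
Required leg w = t_e / 0.707 = 0.3692 in → use 3/8 in.

w = 3/8 in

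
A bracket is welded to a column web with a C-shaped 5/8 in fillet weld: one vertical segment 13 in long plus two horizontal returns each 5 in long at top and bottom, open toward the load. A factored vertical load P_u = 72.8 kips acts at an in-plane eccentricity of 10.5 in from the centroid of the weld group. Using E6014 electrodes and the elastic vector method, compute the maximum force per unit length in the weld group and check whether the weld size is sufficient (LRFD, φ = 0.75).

f_max ≈ 10.7 kip/in; adequate

E60XX → F_EXX = 60 ksi.
Total weld length L_w = 23 in. Treat welds as unit-width lines.
Centroid: x̄ = 2×5×2.5 / 23 = 1.087 in from the vertical weld.
Polar moment about centroid: J = I_x + I_y = [13³/12 + 2×5×6.5²] + [13×1.087² + 2(5³/12 + 5×1.413²)] = 661.7 in³.
Direct shear f_v = P/L_w = 72.8 / 23 = 3.165 kip/in (vertical).
Torsion M = P·e = 72.8 × 10.5 = 764.4 kip·in.
Critical point at (x, y) = (3.913, 6.5) from centroid. f_tx = M·y/J = 7.508 kip/in; f_ty = M·x/J = 4.52 kip/in.
Resultant f_max = √[f_tx² + (f_v + f_ty)²] = √[7.508² + (3.165 + 4.52)²] = 10.74 kip/in.
Capacity per unit length: φr_n = 0.75 × 0.6 × 60 × (0.707 × 0.625) = 11.93 kip/in.
10.74 ≤ 11.93 → adequate.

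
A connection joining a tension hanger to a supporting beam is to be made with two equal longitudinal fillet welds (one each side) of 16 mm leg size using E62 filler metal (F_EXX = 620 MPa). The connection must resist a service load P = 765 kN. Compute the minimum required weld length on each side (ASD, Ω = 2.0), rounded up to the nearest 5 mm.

Throat t_e = 0.707 × 16 = 11.31 mm.
r_n/Ω = (0.6 × 620 × 11.31) / 2.0 = 2104 N/mm = 2.104 kN/mm.
L_req = P / (r_n/Ω) = 765 / 2.104 = 363.6 mm total.
Per side: 363.6 / 2 = 181.8 mm.
Round up → use L = 185 mm on each side.

L = 185 mm on each side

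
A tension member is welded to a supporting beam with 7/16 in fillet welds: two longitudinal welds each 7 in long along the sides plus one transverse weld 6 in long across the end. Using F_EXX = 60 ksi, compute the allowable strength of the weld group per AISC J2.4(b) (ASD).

R_n/Ω ≈ 116 kip

t_e = 0.707 × 0.4375 = 0.3093 in.
R_nwl = 0.6 × 60 × 0.3093 × 14 = 155.9 kip (longitudinal, 2 welds).
R_nwt = 0.6 × 60 × 0.3093 × 6 = 66.81 kip (transverse, base value).
(i) R_nwl + R_nwt = 222.7 kip; (ii) 0.85 R_nwl + 1.5 R_nwt = 232.7 kip.
R_n = max = 232.7 kip [governs: (ii)]; R_n/Ω = 116.4 kip.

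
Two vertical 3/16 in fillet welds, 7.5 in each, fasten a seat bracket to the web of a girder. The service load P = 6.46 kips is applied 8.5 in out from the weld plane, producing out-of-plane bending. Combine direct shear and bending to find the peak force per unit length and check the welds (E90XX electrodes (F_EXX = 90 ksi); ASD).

L_w = 2 × 7.5 = 15 in; section modulus (unit throat) S = 2 × L²/6 = 18.75 in².
Direct shear f_v = P/L_w = 6.46/15 = 0.4307 kip/in.
Moment M = P × e = 6.46 × 8.5 = 54.91 kip·in; bending f_b = M/S = 2.929 kip/in.
f_max = √(f_v² + f_b²) = √(0.4307² + 2.929²) = 2.96 kip/in.
r_n/Ω = (1/2.0) × 0.6 × 90 × (0.707 × 0.1875) = 3.579 kip/in → adequate.

f_max ≈ 2.96 kip/in; adequate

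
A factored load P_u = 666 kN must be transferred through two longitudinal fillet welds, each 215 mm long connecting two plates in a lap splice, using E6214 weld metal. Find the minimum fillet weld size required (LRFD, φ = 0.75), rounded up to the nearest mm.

E62XX → F_EXX = 620 MPa.
Total weld length L = 430 mm.
Required throat t_e = P_u / (φ × 0.6 F_EXX × L) = 666 / (0.75 × 0.6 × 620 × 430 × 10⁻³) = 5.551 mm.
Required leg w = t_e / 0.707 = 7.852 mm → use 8 mm.

w = 8 mm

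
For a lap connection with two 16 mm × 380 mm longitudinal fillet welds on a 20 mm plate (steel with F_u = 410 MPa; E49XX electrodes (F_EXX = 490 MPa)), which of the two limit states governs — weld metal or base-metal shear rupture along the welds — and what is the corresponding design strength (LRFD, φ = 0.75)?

t_e = 0.707 × 16 = 11.31 mm; L = 760 mm.
Weld metal: φR_n = 0.75 × 0.6 × 490 × 11.31 × 760 × 10⁻³ = 1896 kN.
Base metal (shear rupture): φR_n = 0.75 × 0.6 × 410 × 20 × 760 × 10⁻³ = 2804 kN.
Governing: weld metal.

φR_n ≈ 1900 kN (weld metal governs)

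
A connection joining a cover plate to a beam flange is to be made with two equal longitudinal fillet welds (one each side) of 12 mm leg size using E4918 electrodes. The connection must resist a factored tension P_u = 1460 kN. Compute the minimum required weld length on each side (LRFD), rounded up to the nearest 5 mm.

E49XX → F_EXX = 490 MPa.
Throat t_e = 0.707 × 12 = 8.484 mm.
φr_n = 0.75 × 0.6 × 490 × 8.484 × 10⁻³ = 1.871 kN/mm.
L_req = P_u / φr_n = 1460 / 1.871 = 780.4 mm total.
Per side: 780.4 / 2 = 390.2 mm.
Round up → use L = 395 mm on each side.

L = 395 mm on each side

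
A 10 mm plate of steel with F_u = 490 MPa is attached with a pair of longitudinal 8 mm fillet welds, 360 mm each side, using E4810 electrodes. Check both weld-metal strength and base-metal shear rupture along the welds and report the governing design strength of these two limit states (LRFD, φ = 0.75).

E48XX → F_EXX = 480 MPa.
t_e = 0.707 × 8 = 5.656 mm; L = 720 mm.
Weld metal: φR_n = 0.75 × 0.6 × 480 × 5.656 × 720 × 10⁻³ = 879.6 kN.
Base metal (shear rupture): φR_n = 0.75 × 0.6 × 490 × 10 × 720 × 10⁻³ = 1588 kN.
Governing: weld metal.

φR_n ≈ 880 kN (weld metal governs)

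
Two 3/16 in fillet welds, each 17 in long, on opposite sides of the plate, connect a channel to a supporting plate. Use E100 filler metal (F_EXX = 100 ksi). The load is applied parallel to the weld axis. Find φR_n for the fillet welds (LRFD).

Effective throat t_e = 0.707 × 0.1875 = 0.1326 in.
Total length L = 34 in; A_we = 0.1326 × 34 = 4.507 in².
F_nw = 0.6 F_EXX = 0.6 × 100 = 60 ksi.
φR_n = 0.75 × 60 × 4.507 = 202.8 kips.

φR_n ≈ 203 kips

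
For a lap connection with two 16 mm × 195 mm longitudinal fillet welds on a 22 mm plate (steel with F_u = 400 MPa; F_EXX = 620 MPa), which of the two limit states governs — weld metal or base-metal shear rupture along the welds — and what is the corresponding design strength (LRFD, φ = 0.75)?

φR_n ≈ 1230 kN (weld metal governs)

t_e = 0.707 × 16 = 11.31 mm; L = 390 mm.
Weld metal: φR_n = 0.75 × 0.6 × 620 × 11.31 × 390 × 10⁻³ = 1231 kN.
Base metal (shear rupture): φR_n = 0.75 × 0.6 × 400 × 22 × 390 × 10⁻³ = 1544 kN.
Governing: weld metal.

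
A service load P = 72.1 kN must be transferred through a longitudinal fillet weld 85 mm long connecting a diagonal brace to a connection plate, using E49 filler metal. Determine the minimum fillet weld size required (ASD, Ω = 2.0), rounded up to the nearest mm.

E49XX → F_EXX = 490 MPa.
Total weld length L = 85 mm.
Required throat t_e = P × Ω / (0.6 F_EXX × L) = 72.1 × 2.0 / (0.6 × 490 × 85 × 10⁻³) = 5.77 mm.
Required leg w = t_e / 0.707 = 8.162 mm → use 9 mm.

w = 9 mm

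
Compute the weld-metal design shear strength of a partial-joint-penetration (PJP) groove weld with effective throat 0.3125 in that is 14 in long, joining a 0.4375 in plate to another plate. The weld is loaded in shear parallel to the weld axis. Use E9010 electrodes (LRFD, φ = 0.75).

φR_n ≈ 177 kip

E90XX → F_EXX = 90 ksi.
Effective throat (given) t_e = 0.3125 in.
A_we = 0.3125 × 14 = 4.375 in².
F_nw = 0.6 F_EXX = 54 ksi.
φR_n = 0.75 × 54 × 4.375 = 177.2 kip.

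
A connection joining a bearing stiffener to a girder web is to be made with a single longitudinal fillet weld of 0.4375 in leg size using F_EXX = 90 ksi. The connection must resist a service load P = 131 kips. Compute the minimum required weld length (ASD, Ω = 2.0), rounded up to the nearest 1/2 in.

L = 16 in

Throat t_e = 0.707 × 0.4375 = 0.3093 in.
r_n/Ω = (0.6 × 90 × 0.3093) / 2.0 = 8.351 kip/in.
L_req = P / (r_n/Ω) = 131 / 8.351 = 15.69 in total.
Round up → use L = 16 in.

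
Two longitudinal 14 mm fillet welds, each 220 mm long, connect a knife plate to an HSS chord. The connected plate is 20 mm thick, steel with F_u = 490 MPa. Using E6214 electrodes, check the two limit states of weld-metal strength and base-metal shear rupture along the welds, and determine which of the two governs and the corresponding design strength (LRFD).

E62XX → F_EXX = 620 MPa.
t_e = 0.707 × 14 = 9.898 mm; L = 440 mm.
Weld metal: φR_n = 0.75 × 0.6 × 620 × 9.898 × 440 × 10⁻³ = 1215 kN.
Base metal (shear rupture): φR_n = 0.75 × 0.6 × 490 × 20 × 440 × 10⁻³ = 1940 kN.
Governing: weld metal.

φR_n ≈ 1220 kN (weld metal governs)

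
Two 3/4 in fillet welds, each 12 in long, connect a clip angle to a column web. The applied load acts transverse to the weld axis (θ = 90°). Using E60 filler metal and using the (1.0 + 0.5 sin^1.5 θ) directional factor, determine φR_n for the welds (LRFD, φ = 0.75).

φR_n ≈ 515 kip

E60XX → F_EXX = 60 ksi.
t_e = 0.707 × 0.75 = 0.5302 in; A_we = 0.5302 × 24 = 12.73 in².
Directional factor: 1.0 + 0.5 sin^1.5(90°) = 1.5.
F_nw = 0.6 × 60 × 1.5 = 54 ksi.
φR_n = 0.75 × 54 × 12.73 = 515.4 kip.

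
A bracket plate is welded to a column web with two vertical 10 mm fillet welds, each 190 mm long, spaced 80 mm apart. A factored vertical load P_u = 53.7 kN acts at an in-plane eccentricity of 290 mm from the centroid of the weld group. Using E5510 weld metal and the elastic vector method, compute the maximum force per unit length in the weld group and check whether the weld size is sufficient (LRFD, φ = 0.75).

f_max ≈ 980 N/mm; adequate

E55XX → F_EXX = 550 MPa.
Total weld length L_w = 380 mm. Treat welds as unit-width lines.
Polar moment about centroid: J = 2[d³/12 + d(b/2)²] = 2[190³/12 + 190×40²] = 1751000 mm³.
Direct shear f_v = P/L_w = 53.7×10³ / 380 = 141.3 N/mm (vertical).
Torsion M = P·e = 53.7×10³ × 290 = 15573000 N·mm.
Critical point at (x, y) = (40, 95) from centroid. f_tx = M·y/J = 844.8 N/mm; f_ty = M·x/J = 355.7 N/mm.
Resultant f_max = √[f_tx² + (f_v + f_ty)²] = √[844.8² + (141.3 + 355.7)²] = 980.2 N/mm.
Capacity per unit length: φr_n = 0.75 × 0.6 × 550 × (0.707 × 10) = 1750 N/mm.
980.2 ≤ 1750 → adequate.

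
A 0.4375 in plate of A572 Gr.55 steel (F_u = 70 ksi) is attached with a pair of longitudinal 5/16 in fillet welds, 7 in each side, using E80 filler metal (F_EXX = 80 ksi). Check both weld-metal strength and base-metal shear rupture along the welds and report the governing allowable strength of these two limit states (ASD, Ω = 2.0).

R_n/Ω ≈ 74.2 kips (weld metal governs)

t_e = 0.707 × 0.3125 = 0.2209 in; L = 14 in.
Weld metal: R_n/Ω = (1/2.0) × 0.6 × 80 × 0.2209 × 14 = 74.23 kips.
Base metal (shear rupture): R_n/Ω = (1/2.0) × 0.6 × 70 × 0.4375 × 14 = 128.6 kips.
Governing: weld metal.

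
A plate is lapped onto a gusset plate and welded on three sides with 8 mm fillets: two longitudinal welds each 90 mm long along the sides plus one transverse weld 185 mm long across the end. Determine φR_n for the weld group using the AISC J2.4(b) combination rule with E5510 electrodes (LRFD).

φR_n ≈ 603 kN

E55XX → F_EXX = 550 MPa.
t_e = 0.707 × 8 = 5.656 mm.
R_nwl = 0.6 × 550 × 5.656 × 180 × 10⁻³ = 336 kN (longitudinal, 2 welds).
R_nwt = 0.6 × 550 × 5.656 × 185 × 10⁻³ = 345.3 kN (transverse, base value).
(i) R_nwl + R_nwt = 681.3 kN; (ii) 0.85 R_nwl + 1.5 R_nwt = 803.5 kN.
R_n = max = 803.5 kN [governs: (ii)]; φR_n = 602.6 kN.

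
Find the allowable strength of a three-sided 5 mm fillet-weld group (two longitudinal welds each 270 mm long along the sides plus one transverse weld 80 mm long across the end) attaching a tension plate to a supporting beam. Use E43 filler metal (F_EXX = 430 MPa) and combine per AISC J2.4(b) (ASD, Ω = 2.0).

t_e = 0.707 × 5 = 3.535 mm.
R_nwl = 0.6 × 430 × 3.535 × 540 × 10⁻³ = 492.5 kN (longitudinal, 2 welds).
R_nwt = 0.6 × 430 × 3.535 × 80 × 10⁻³ = 72.96 kN (transverse, base value).
(i) R_nwl + R_nwt = 565.5 kN; (ii) 0.85 R_nwl + 1.5 R_nwt = 528.1 kN.
R_n = max = 565.5 kN [governs: (i)]; R_n/Ω = 282.7 kN.

R_n/Ω ≈ 283 kN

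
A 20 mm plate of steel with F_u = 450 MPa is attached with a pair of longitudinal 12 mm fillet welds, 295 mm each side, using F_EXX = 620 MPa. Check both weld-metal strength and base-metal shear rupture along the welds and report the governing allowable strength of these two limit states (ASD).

t_e = 0.707 × 12 = 8.484 mm; L = 590 mm.
Weld metal: R_n/Ω = (1/2.0) × 0.6 × 620 × 8.484 × 590 × 10⁻³ = 931 kN.
Base metal (shear rupture): R_n/Ω = (1/2.0) × 0.6 × 450 × 20 × 590 × 10⁻³ = 1593 kN.
Governing: weld metal.

R_n/Ω ≈ 931 kN (weld metal governs)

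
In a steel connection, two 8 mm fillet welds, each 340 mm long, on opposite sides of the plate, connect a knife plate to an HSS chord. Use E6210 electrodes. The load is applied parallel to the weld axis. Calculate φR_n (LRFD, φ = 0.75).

φR_n ≈ 1070 kN

E62XX → F_EXX = 620 MPa.
Effective throat t_e = 0.707 × 8 = 5.656 mm.
Total length L = 680 mm; A_we = 5.656 × 680 = 3846 mm².
F_nw = 0.6 F_EXX = 0.6 × 620 = 372 MPa.
φR_n = 0.75 × 372 × 3846 × 10⁻³ = 1073 kN.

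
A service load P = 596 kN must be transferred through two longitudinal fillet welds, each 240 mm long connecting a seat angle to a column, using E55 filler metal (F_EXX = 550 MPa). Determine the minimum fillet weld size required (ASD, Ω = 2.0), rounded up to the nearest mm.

w = 11 mm

Total weld length L = 480 mm.
Required throat t_e = P × Ω / (0.6 F_EXX × L) = 596 × 2.0 / (0.6 × 550 × 480 × 10⁻³) = 7.525 mm.
Required leg w = t_e / 0.707 = 10.64 mm → use 11 mm.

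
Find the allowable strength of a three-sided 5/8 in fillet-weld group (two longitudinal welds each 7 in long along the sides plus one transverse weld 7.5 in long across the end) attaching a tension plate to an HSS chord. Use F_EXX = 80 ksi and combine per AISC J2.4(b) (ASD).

R_n/Ω ≈ 246 kip

t_e = 0.707 × 0.625 = 0.4419 in.
R_nwl = 0.6 × 80 × 0.4419 × 14 = 296.9 kip (longitudinal, 2 welds).
R_nwt = 0.6 × 80 × 0.4419 × 7.5 = 159.1 kip (transverse, base value).
(i) R_nwl + R_nwt = 456 kip; (ii) 0.85 R_nwl + 1.5 R_nwt = 491 kip.
R_n = max = 491 kip [governs: (ii)]; R_n/Ω = 245.5 kip.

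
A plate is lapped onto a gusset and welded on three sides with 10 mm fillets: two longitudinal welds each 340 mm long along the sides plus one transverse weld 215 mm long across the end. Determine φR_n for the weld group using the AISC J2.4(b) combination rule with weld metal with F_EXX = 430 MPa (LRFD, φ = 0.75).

φR_n ≈ 1230 kN

t_e = 0.707 × 10 = 7.07 mm.
R_nwl = 0.6 × 430 × 7.07 × 680 × 10⁻³ = 1240 kN (longitudinal, 2 welds).
R_nwt = 0.6 × 430 × 7.07 × 215 × 10⁻³ = 392.2 kN (transverse, base value).
(i) R_nwl + R_nwt = 1633 kN; (ii) 0.85 R_nwl + 1.5 R_nwt = 1643 kN.
R_n = max = 1643 kN [governs: (ii)]; φR_n = 1232 kN.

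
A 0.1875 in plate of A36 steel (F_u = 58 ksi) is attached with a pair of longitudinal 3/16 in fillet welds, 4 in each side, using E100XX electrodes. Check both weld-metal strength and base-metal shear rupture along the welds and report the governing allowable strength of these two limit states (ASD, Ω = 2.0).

E100XX → F_EXX = 100 ksi.
t_e = 0.707 × 0.1875 = 0.1326 in; L = 8 in.
Weld metal: R_n/Ω = (1/2.0) × 0.6 × 100 × 0.1326 × 8 = 31.82 kips.
Base metal (shear rupture): R_n/Ω = (1/2.0) × 0.6 × 58 × 0.1875 × 8 = 26.1 kips.
Governing: base-metal shear rupture.

R_n/Ω ≈ 26.1 kips (base-metal shear rupture governs)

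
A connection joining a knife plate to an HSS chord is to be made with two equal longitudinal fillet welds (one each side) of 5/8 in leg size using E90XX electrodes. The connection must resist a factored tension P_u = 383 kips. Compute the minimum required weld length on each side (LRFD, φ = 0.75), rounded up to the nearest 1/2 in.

L = 11 in on each side

E90XX → F_EXX = 90 ksi.
Throat t_e = 0.707 × 0.625 = 0.4419 in.
φr_n = 0.75 × 0.6 × 90 × 0.4419 = 17.9 kips/in.
L_req = P_u / φr_n = 383 / 17.9 = 21.4 in total.
Per side: 21.4 / 2 = 10.7 in.
Round up → use L = 11 in on each side.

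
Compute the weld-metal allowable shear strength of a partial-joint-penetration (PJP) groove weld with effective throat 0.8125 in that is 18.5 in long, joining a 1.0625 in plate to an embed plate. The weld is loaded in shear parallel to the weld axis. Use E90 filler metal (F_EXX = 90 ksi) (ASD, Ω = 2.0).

R_n/Ω ≈ 406 kips

Effective throat (given) t_e = 0.8125 in.
A_we = 0.8125 × 18.5 = 15.03 in².
F_nw = 0.6 F_EXX = 54 ksi.
R_n/Ω = (54 × 15.03) / 2.0 = 405.8 kips.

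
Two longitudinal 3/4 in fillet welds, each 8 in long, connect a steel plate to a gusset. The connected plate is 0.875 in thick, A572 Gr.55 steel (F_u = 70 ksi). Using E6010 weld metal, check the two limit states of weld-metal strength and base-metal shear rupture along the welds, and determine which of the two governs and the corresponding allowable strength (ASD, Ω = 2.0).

E60XX → F_EXX = 60 ksi.
t_e = 0.707 × 0.75 = 0.5302 in; L = 16 in.
Weld metal: R_n/Ω = (1/2.0) × 0.6 × 60 × 0.5302 × 16 = 152.7 kips.
Base metal (shear rupture): R_n/Ω = (1/2.0) × 0.6 × 70 × 0.875 × 16 = 294 kips.
Governing: weld metal.

R_n/Ω ≈ 153 kips (weld metal governs)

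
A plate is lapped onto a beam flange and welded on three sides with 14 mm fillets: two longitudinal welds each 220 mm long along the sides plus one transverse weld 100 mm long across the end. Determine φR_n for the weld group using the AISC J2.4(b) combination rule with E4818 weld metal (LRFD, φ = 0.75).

E48XX → F_EXX = 480 MPa.
t_e = 0.707 × 14 = 9.898 mm.
R_nwl = 0.6 × 480 × 9.898 × 440 × 10⁻³ = 1254 kN (longitudinal, 2 welds).
R_nwt = 0.6 × 480 × 9.898 × 100 × 10⁻³ = 285.1 kN (transverse, base value).
(i) R_nwl + R_nwt = 1539 kN; (ii) 0.85 R_nwl + 1.5 R_nwt = 1494 kN.
R_n = max = 1539 kN [governs: (i)]; φR_n = 1155 kN.

φR_n ≈ 1150 kN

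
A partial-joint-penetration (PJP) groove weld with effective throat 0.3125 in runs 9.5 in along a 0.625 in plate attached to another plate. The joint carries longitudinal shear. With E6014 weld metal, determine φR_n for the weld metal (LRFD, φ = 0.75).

φR_n ≈ 80.2 kips

E60XX → F_EXX = 60 ksi.
Effective throat (given) t_e = 0.3125 in.
A_we = 0.3125 × 9.5 = 2.969 in².
F_nw = 0.6 F_EXX = 36 ksi.
φR_n = 0.75 × 36 × 2.969 = 80.16 kips.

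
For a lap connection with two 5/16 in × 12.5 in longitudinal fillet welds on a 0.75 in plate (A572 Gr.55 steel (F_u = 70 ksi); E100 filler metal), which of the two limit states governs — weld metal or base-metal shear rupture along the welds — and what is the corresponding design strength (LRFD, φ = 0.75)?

φR_n ≈ 249 kip (weld metal governs)

E100XX → F_EXX = 100 ksi.
t_e = 0.707 × 0.3125 = 0.2209 in; L = 25 in.
Weld metal: φR_n = 0.75 × 0.6 × 100 × 0.2209 × 25 = 248.6 kip.
Base metal (shear rupture): φR_n = 0.75 × 0.6 × 70 × 0.75 × 25 = 590.6 kip.
Governing: weld metal.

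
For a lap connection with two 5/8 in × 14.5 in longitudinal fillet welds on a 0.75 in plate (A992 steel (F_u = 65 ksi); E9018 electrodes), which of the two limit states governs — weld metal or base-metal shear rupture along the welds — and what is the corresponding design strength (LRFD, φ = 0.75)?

E90XX → F_EXX = 90 ksi.
t_e = 0.707 × 0.625 = 0.4419 in; L = 29 in.
Weld metal: φR_n = 0.75 × 0.6 × 90 × 0.4419 × 29 = 519 kips.
Base metal (shear rupture): φR_n = 0.75 × 0.6 × 65 × 0.75 × 29 = 636.2 kips.
Governing: weld metal.

φR_n ≈ 519 kips (weld metal governs)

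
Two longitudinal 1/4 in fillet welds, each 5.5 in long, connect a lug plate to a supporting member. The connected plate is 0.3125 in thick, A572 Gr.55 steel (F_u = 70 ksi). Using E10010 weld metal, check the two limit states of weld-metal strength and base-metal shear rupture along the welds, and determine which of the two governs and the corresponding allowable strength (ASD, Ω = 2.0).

R_n/Ω ≈ 58.3 kip (weld metal governs)

E100XX → F_EXX = 100 ksi.
t_e = 0.707 × 0.25 = 0.1767 in; L = 11 in.
Weld metal: R_n/Ω = (1/2.0) × 0.6 × 100 × 0.1767 × 11 = 58.33 kip.
Base metal (shear rupture): R_n/Ω = (1/2.0) × 0.6 × 70 × 0.3125 × 11 = 72.19 kip.
Governing: weld metal.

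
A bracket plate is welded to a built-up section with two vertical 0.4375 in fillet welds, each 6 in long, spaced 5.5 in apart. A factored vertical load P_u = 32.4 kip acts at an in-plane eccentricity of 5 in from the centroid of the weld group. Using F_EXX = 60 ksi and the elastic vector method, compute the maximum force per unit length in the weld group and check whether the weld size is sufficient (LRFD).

Total weld length L_w = 12 in. Treat welds as unit-width lines.
Polar moment about centroid: J = 2[d³/12 + d(b/2)²] = 2[6³/12 + 6×2.75²] = 126.8 in³.
Direct shear f_v = P/L_w = 32.4 / 12 = 2.7 kip/in (vertical).
Torsion M = P·e = 32.4 × 5 = 162 kip·in.
Critical point at (x, y) = (2.75, 3) from centroid. f_tx = M·y/J = 3.834 kip/in; f_ty = M·x/J = 3.515 kip/in.
Resultant f_max = √[f_tx² + (f_v + f_ty)²] = √[3.834² + (2.7 + 3.515)²] = 7.302 kip/in.
Capacity per unit length: φr_n = 0.75 × 0.6 × 60 × (0.707 × 0.4375) = 8.351 kip/in.
7.302 ≤ 8.351 → adequate.

f_max ≈ 7.3 kip/in; adequate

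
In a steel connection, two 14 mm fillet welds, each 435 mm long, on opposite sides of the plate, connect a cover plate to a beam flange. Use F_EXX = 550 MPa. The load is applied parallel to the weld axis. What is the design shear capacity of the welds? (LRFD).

φR_n ≈ 2130 kN

Effective throat t_e = 0.707 × 14 = 9.898 mm.
Total length L = 870 mm; A_we = 9.898 × 870 = 8611 mm².
F_nw = 0.6 F_EXX = 0.6 × 550 = 330 MPa.
φR_n = 0.75 × 330 × 8611 × 10⁻³ = 2131 kN.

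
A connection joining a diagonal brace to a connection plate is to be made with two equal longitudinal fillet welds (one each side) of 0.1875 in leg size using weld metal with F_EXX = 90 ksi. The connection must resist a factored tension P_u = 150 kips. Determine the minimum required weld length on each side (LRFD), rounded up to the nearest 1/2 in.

L = 14 in on each side

Throat t_e = 0.707 × 0.1875 = 0.1326 in.
φr_n = 0.75 × 0.6 × 90 × 0.1326 = 5.369 kips/in.
L_req = P_u / φr_n = 150 / 5.369 = 27.94 in total.
Per side: 27.94 / 2 = 13.97 in.
Round up → use L = 14 in on each side.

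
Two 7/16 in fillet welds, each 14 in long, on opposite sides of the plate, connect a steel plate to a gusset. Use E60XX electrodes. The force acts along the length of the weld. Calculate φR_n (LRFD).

φR_n ≈ 234 kip

E60XX → F_EXX = 60 ksi.
Effective throat t_e = 0.707 × 0.4375 = 0.3093 in.
Total length L = 28 in; A_we = 0.3093 × 28 = 8.661 in².
F_nw = 0.6 F_EXX = 0.6 × 60 = 36 ksi.
φR_n = 0.75 × 36 × 8.661 = 233.8 kip.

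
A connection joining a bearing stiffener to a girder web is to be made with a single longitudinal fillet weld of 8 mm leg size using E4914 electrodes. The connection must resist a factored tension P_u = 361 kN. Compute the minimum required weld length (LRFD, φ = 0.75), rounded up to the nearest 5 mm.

L = 290 mm

E49XX → F_EXX = 490 MPa.
Throat t_e = 0.707 × 8 = 5.656 mm.
φr_n = 0.75 × 0.6 × 490 × 5.656 × 10⁻³ = 1.247 kN/mm.
L_req = P_u / φr_n = 361 / 1.247 = 289.5 mm total.
Round up → use L = 290 mm.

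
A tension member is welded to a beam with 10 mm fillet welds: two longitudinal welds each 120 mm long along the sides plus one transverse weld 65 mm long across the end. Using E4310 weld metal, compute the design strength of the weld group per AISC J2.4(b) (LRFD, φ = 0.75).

E43XX → F_EXX = 430 MPa.
t_e = 0.707 × 10 = 7.07 mm.
R_nwl = 0.6 × 430 × 7.07 × 240 × 10⁻³ = 437.8 kN (longitudinal, 2 welds).
R_nwt = 0.6 × 430 × 7.07 × 65 × 10⁻³ = 118.6 kN (transverse, base value).
(i) R_nwl + R_nwt = 556.3 kN; (ii) 0.85 R_nwl + 1.5 R_nwt = 550 kN.
R_n = max = 556.3 kN [governs: (i)]; φR_n = 417.3 kN.

φR_n ≈ 417 kN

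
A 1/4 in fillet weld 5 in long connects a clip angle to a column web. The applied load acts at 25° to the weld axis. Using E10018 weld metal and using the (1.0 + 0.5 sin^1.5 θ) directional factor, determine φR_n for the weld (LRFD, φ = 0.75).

E100XX → F_EXX = 100 ksi.
t_e = 0.707 × 0.25 = 0.1767 in; A_we = 0.1767 × 5 = 0.8837 in².
Directional factor: 1.0 + 0.5 sin^1.5(25°) = 1.137.
F_nw = 0.6 × 100 × 1.137 = 68.24 ksi.
φR_n = 0.75 × 68.24 × 0.8837 = 45.23 kips.

φR_n ≈ 45.2 kips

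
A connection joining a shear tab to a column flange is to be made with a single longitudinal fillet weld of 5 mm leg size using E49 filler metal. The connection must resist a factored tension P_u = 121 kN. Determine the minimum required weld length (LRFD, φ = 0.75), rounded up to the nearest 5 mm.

L = 160 mm

E49XX → F_EXX = 490 MPa.
Throat t_e = 0.707 × 5 = 3.535 mm.
φr_n = 0.75 × 0.6 × 490 × 3.535 × 10⁻³ = 0.7795 kN/mm.
L_req = P_u / φr_n = 121 / 0.7795 = 155.2 mm total.
Round up → use L = 160 mm.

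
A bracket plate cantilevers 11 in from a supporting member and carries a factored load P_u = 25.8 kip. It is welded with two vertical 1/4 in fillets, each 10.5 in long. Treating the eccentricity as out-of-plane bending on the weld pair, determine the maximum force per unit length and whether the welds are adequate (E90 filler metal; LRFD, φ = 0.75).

f_max ≈ 7.82 kip/in; NOT adequate

E90XX → F_EXX = 90 ksi.
L_w = 2 × 10.5 = 21 in; section modulus (unit throat) S = 2 × L²/6 = 36.75 in².
Direct shear f_v = P/L_w = 25.8/21 = 1.229 kip/in.
Moment M = P × e = 25.8 × 11 = 283.8 kip·in; bending f_b = M/S = 7.722 kip/in.
f_max = √(f_v² + f_b²) = √(1.229² + 7.722²) = 7.82 kip/in.
φr_n = 0.75 × 0.6 × 90 × (0.707 × 0.25) = 7.158 kip/in → NOT adequate.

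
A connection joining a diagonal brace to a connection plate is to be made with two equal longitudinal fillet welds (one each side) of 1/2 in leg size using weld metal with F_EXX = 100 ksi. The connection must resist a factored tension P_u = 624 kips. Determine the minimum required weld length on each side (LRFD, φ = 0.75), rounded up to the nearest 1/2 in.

L = 20 in on each side

Throat t_e = 0.707 × 0.5 = 0.3535 in.
φr_n = 0.75 × 0.6 × 100 × 0.3535 = 15.91 kips/in.
L_req = P_u / φr_n = 624 / 15.91 = 39.23 in total.
Per side: 39.23 / 2 = 19.61 in.
Round up → use L = 20 in on each side.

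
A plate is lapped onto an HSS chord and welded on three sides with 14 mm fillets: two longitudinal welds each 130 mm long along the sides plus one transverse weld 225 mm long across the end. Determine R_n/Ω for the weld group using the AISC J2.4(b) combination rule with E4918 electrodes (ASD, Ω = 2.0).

E49XX → F_EXX = 490 MPa.
t_e = 0.707 × 14 = 9.898 mm.
R_nwl = 0.6 × 490 × 9.898 × 260 × 10⁻³ = 756.6 kN (longitudinal, 2 welds).
R_nwt = 0.6 × 490 × 9.898 × 225 × 10⁻³ = 654.8 kN (transverse, base value).
(i) R_nwl + R_nwt = 1411 kN; (ii) 0.85 R_nwl + 1.5 R_nwt = 1625 kN.
R_n = max = 1625 kN [governs: (ii)]; R_n/Ω = 812.6 kN.

R_n/Ω ≈ 813 kN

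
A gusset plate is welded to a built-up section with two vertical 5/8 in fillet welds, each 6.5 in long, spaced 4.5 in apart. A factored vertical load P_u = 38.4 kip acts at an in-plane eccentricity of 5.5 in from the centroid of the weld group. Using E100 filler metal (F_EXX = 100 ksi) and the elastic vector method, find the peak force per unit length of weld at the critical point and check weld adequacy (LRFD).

Total weld length L_w = 13 in. Treat welds as unit-width lines.
Polar moment about centroid: J = 2[d³/12 + d(b/2)²] = 2[6.5³/12 + 6.5×2.25²] = 111.6 in³.
Direct shear f_v = P/L_w = 38.4 / 13 = 2.954 kip/in (vertical).
Torsion M = P·e = 38.4 × 5.5 = 211.2 kip·in.
Critical point at (x, y) = (2.25, 3.25) from centroid. f_tx = M·y/J = 6.151 kip/in; f_ty = M·x/J = 4.259 kip/in.
Resultant f_max = √[f_tx² + (f_v + f_ty)²] = √[6.151² + (2.954 + 4.259)²] = 9.48 kip/in.
Capacity per unit length: φr_n = 0.75 × 0.6 × 100 × (0.707 × 0.625) = 19.88 kip/in.
9.48 ≤ 19.88 → adequate.

f_max ≈ 9.48 kip/in; adequate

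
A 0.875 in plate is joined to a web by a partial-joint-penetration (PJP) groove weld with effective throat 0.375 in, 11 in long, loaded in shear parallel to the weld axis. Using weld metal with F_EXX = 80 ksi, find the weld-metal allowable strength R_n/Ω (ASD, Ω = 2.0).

Effective throat (given) t_e = 0.375 in.
A_we = 0.375 × 11 = 4.125 in².
F_nw = 0.6 F_EXX = 48 ksi.
R_n/Ω = (48 × 4.125) / 2.0 = 99 kips.

R_n/Ω ≈ 99 kips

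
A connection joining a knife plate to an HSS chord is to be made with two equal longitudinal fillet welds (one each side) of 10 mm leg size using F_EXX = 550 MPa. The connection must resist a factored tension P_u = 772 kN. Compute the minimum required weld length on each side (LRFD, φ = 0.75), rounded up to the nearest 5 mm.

L = 225 mm on each side

Throat t_e = 0.707 × 10 = 7.07 mm.
φr_n = 0.75 × 0.6 × 550 × 7.07 × 10⁻³ = 1.75 kN/mm.
L_req = P_u / φr_n = 772 / 1.75 = 441.2 mm total.
Per side: 441.2 / 2 = 220.6 mm.
Round up → use L = 225 mm on each side.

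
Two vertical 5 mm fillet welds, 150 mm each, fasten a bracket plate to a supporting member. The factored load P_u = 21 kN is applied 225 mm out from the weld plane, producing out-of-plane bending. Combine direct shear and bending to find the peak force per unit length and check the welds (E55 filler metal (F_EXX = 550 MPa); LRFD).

L_w = 2 × 150 = 300 mm; section modulus (unit throat) S = 2 × L²/6 = 7500 mm².
Direct shear f_v = P/L_w = 21×10³/300 = 70 N/mm.
Moment M = P × e = 21×10³ × 225 = 4725000 N·mm; bending f_b = M/S = 630 N/mm.
f_max = √(f_v² + f_b²) = √(70² + 630²) = 633.9 N/mm.
φr_n = 0.75 × 0.6 × 550 × (0.707 × 5) = 874.9 N/mm → adequate.

f_max ≈ 634 N/mm; adequate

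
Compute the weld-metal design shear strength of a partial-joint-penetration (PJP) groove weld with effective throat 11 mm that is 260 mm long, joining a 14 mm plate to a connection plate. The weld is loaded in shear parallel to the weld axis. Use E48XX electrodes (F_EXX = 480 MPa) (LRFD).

Effective throat (given) t_e = 11 mm.
A_we = 11 × 260 = 2860 mm².
F_nw = 0.6 F_EXX = 288 MPa.
φR_n = 0.75 × 288 × 2860 × 10⁻³ = 617.8 kN.

φR_n ≈ 618 kN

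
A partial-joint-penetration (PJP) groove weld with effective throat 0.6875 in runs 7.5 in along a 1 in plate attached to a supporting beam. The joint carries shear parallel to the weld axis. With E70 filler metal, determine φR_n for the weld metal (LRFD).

φR_n ≈ 162 kips

E70XX → F_EXX = 70 ksi.
Effective throat (given) t_e = 0.6875 in.
A_we = 0.6875 × 7.5 = 5.156 in².
F_nw = 0.6 F_EXX = 42 ksi.
φR_n = 0.75 × 42 × 5.156 = 162.4 kips.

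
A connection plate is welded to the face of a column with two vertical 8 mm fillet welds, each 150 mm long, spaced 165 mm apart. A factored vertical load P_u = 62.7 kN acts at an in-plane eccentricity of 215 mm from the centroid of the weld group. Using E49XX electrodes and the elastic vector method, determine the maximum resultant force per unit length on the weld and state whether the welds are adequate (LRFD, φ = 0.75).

f_max ≈ 745 N/mm; adequate

E49XX → F_EXX = 490 MPa.
Total weld length L_w = 300 mm. Treat welds as unit-width lines.
Polar moment about centroid: J = 2[d³/12 + d(b/2)²] = 2[150³/12 + 150×82.5²] = 2604000 mm³.
Direct shear f_v = P/L_w = 62.7×10³ / 300 = 209 N/mm (vertical).
Torsion M = P·e = 62.7×10³ × 215 = 13480000 N·mm.
Critical point at (x, y) = (82.5, 75) from centroid. f_tx = M·y/J = 388.2 N/mm; f_ty = M·x/J = 427 N/mm.
Resultant f_max = √[f_tx² + (f_v + f_ty)²] = √[388.2² + (209 + 427)²] = 745.1 N/mm.
Capacity per unit length: φr_n = 0.75 × 0.6 × 490 × (0.707 × 8) = 1247 N/mm.
745.1 ≤ 1247 → adequate.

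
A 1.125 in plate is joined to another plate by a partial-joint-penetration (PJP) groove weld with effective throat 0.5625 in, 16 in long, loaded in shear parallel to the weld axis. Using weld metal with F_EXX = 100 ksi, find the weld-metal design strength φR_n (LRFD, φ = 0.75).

Effective throat (given) t_e = 0.5625 in.
A_we = 0.5625 × 16 = 9 in².
F_nw = 0.6 F_EXX = 60 ksi.
φR_n = 0.75 × 60 × 9 = 405 kip.

φR_n ≈ 405 kip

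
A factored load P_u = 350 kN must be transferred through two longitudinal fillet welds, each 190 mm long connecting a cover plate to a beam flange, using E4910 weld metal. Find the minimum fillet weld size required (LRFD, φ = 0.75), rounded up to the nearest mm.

w = 6 mm

E49XX → F_EXX = 490 MPa.
Total weld length L = 380 mm.
Required throat t_e = P_u / (φ × 0.6 F_EXX × L) = 350 / (0.75 × 0.6 × 490 × 380 × 10⁻³) = 4.177 mm.
Required leg w = t_e / 0.707 = 5.908 mm → use 6 mm.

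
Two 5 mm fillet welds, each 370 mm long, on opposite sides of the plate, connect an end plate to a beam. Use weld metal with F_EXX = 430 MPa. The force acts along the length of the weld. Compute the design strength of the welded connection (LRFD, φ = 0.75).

φR_n ≈ 506 kN

Effective throat t_e = 0.707 × 5 = 3.535 mm.
Total length L = 740 mm; A_we = 3.535 × 740 = 2616 mm².
F_nw = 0.6 F_EXX = 0.6 × 430 = 258 MPa.
φR_n = 0.75 × 258 × 2616 × 10⁻³ = 506.2 kN.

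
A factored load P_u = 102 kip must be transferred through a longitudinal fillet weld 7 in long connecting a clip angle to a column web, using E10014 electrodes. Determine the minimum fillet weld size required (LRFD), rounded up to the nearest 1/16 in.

E100XX → F_EXX = 100 ksi.
Total weld length L = 7 in.
Required throat t_e = P_u / (φ × 0.6 F_EXX × L) = 102 / (0.75 × 0.6 × 100 × 7) = 0.3238 in.
Required leg w = t_e / 0.707 = 0.458 in → use 1/2 in.

w = 1/2 in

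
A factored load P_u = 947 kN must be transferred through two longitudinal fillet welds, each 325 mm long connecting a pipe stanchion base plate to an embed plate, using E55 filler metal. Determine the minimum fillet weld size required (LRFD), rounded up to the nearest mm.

E55XX → F_EXX = 550 MPa.
Total weld length L = 650 mm.
Required throat t_e = P_u / (φ × 0.6 F_EXX × L) = 947 / (0.75 × 0.6 × 550 × 650 × 10⁻³) = 5.887 mm.
Required leg w = t_e / 0.707 = 8.326 mm → use 9 mm.

w = 9 mm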